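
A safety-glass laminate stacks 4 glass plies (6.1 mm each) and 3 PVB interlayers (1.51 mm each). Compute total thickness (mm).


Total thickness = glass contribution + PVB contribution
  Glass: 4 * 6.1 = 24.4 mm
  PVB: 3 * 1.51 = 4.53 mm
  Total = 24.4 + 4.53 = 28.93 mm

28.93 mm


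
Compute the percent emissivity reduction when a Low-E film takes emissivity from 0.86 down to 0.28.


Percentage reduction = (1 - coated/uncoated) * 100
  Ratio = 0.28 / 0.86 = 0.3256
  Reduction = (1 - 0.3256) * 100 = 67.4%

67.4%


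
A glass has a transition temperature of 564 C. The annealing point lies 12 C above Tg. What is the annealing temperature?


The annealing temperature is Tg plus the offset:
  T_anneal = 564 + 12 = 576 C

576 C


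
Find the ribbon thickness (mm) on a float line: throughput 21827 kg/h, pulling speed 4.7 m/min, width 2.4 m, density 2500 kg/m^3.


Ribbon cross-section from mass balance:
  Volume rate = throughput / density = 21827 / 2500 = 8.7308 m^3/h
  thickness = volume rate / (speed * 60 * width), i.e.
  thickness = throughput / (60 * speed * width * density) * 1000
  thickness = 21827 / (60 * 4.7 * 2.4 * 2500) * 1000 = 12.9 mm

12.9 mm


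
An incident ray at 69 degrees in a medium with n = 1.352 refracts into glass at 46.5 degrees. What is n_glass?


Apply Snell's law: n1 * sin(theta1) = n2 * sin(theta2)
  n2 = n1 * sin(theta1) / sin(theta2)
  sin(69) = 0.93358
  sin(46.5) = 0.725374
  n2 = 1.352 * 0.93358 / 0.725374 = 1.7401

1.7401


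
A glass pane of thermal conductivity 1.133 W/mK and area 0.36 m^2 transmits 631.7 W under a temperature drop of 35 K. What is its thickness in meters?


Fourier's law: t = k * A * dT / Q
  t = 1.133 * 0.36 * 35 / 631.7
  t = 14.2758 / 631.7 = 0.0226 m

0.0226 m


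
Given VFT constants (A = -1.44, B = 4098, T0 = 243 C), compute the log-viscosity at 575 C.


VFT equation: log(eta) = A + B / (T - T0)
  T - T0 = 575 - 243 = 332
  B / (T - T0) = 4098 / 332 = 12.343
  log(eta) = -1.44 + 12.343 = 10.903

10.903


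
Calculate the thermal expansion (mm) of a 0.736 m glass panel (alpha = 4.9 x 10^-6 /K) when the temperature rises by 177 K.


Thermal expansion formula: dL = alpha * L0 * dT
  dL = (4.9 x 10^-6) * 0.736 * 177 = 0.00063833 m
Convert to mm: 0.00063833 * 1000 = 0.6383 mm

0.6383 mm


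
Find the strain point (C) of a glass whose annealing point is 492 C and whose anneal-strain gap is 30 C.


Strain point = annealing point - difference:
  T_strain = 492 - 30 = 462 C

462 C


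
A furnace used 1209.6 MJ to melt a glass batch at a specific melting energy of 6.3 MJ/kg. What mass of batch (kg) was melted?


Rearrange E = m * s for m:
  m = E / s
  m = 1209.6 / 6.3 = 192.0 kg

192.0 kg


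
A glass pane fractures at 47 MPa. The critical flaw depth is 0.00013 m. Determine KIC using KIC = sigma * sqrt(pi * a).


Fracture toughness: KIC = sigma * sqrt(pi * a)
  pi * a = pi * 0.00013 = 0.000408407
  sqrt(pi * a) = 0.020209
  KIC = 47 * 0.020209 = 0.95 MPa*sqrt(m)

0.95 MPa*sqrt(m)


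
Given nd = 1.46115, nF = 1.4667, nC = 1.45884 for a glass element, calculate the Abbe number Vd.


Abbe number formula: Vd = (nd - 1) / (nF - nC)
  nd - 1 = 1.46115 - 1 = 0.46115
  nF - nC = 1.4667 - 1.45884 = 0.00786
  Vd = 0.46115 / 0.00786 = 58.67

58.67


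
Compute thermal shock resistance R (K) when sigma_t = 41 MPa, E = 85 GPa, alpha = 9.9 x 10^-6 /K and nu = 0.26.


Thermal shock resistance: R = sigma * (1 - nu) / (E * alpha)
  Numerator = 41 * (1 - 0.26) = 30.34
  Denominator = 85 * 1000 * (9.9 x 10^-6) = 0.8415
  R = 30.34 / 0.8415 = 36.1 K

36.1 K


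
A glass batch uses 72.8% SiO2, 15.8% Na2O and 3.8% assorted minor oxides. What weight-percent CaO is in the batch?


Pieces sum to 100%:
  CaO = 100 - (SiO2 + Na2O + others)
  CaO = 100 - (72.8 + 15.8 + 3.8) = 7.6%

7.6%


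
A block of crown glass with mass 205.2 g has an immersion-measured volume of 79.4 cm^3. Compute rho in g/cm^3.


Use the definition of density:
  rho = mass / volume
  rho = 205.2 / 79.4 = 2.584 g/cm^3

2.584 g/cm^3


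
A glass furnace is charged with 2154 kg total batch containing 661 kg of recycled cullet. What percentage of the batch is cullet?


Cullet ratio = (cullet mass / total batch mass) * 100
  Ratio = 661 / 2154 * 100 = 30.69%

30.69%


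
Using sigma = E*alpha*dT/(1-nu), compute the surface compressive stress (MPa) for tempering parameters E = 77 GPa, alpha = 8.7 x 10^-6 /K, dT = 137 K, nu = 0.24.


Tempering stress: sigma = E * alpha * dT / (1 - nu)
  E (MPa) = 77 * 1000 = 77000
  Numerator = 77000 * (8.7 x 10^-6) * 137 = 91.7763
  Denominator = 1 - 0.24 = 0.76
  sigma = 91.7763 / 0.76 = 120.8 MPa

120.8 MPa


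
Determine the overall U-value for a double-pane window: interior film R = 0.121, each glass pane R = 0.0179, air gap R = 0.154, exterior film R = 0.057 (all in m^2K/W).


Total thermal resistance (series):
  R_total = R_in + R_glass + R_air + R_glass + R_out
  R_total = 0.121 + 0.0179 + 0.154 + 0.0179 + 0.057 = 0.3678 m^2K/W
U-value = 1 / R_total = 1 / 0.3678 = 2.719 W/m^2K

2.719 W/m^2K


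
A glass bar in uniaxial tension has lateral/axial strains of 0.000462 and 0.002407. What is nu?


Poisson's ratio: nu = lateral strain / axial strain
  nu = 0.000462 / 0.002407 = 0.1919

0.1919


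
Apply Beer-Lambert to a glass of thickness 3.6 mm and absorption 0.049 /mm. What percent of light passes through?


Beer-Lambert law: T = exp(-alpha * thickness)
  exponent = -0.049 * 3.6 = -0.1764
  T = exp(-0.1764) = 0.8383
  Percentage = 0.8383 * 100 = 83.83%

83.83%


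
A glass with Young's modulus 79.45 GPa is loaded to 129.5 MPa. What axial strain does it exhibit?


Rearrange E = sigma / epsilon:
  epsilon = sigma / E
  E (MPa) = 79.45 * 1000 = 79450
  epsilon = 129.5 / 79450 = 0.00163

0.00163


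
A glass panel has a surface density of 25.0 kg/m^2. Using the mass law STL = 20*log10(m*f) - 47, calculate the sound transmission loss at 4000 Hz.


Mass law: STL = 20 * log10(m * f) - 47
  m * f = 25.0 * 4000 = 100000
  log10(100000) = 5.0
  STL = 20 * 5.0 - 47 = 100.0 - 47 = 53.0 dB

53.0 dB


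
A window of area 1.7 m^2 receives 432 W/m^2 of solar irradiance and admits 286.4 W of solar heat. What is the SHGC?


Rearrange Q = Area * SHGC * Irradiance:
  SHGC = Q / (Area * Irradiance)
  SHGC = 286.4 / (1.7 * 432) = 0.39

0.39


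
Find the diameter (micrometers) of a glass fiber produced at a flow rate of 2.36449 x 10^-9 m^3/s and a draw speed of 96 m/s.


Cross-sectional area from continuity:
  A = Q / v = 2.36449 x 10^-9 / 96 = 2.46301 x 10^-11 m^2
Diameter from circular cross-section:
  d = sqrt(4A / pi) * 10^6 (m -> um)
  d = sqrt(4 * 2.46301 x 10^-11 / pi) * 10^6 = 5.6 um

5.6 um


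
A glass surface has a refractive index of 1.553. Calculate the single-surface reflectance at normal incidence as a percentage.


Fresnel reflectance at normal incidence:
  R = ((n - 1)/(n + 1))^2
  (n - 1)/(n + 1) = (1.553 - 1)/(1.553 + 1) = 0.216608
  R = 0.216608^2 = 0.046919
  R(%) = 0.046919 * 100 = 4.692%

4.692%


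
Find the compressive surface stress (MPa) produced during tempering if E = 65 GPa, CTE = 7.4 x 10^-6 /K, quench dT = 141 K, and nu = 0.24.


Tempering stress: sigma = E * alpha * dT / (1 - nu)
  E (MPa) = 65 * 1000 = 65000
  Numerator = 65000 * (7.4 x 10^-6) * 141 = 67.821
  Denominator = 1 - 0.24 = 0.76
  sigma = 67.821 / 0.76 = 89.2 MPa

89.2 MPa


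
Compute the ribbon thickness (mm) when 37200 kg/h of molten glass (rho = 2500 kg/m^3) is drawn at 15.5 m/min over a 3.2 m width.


Ribbon cross-section from mass balance:
  Volume rate = throughput / density = 37200 / 2500 = 14.88 m^3/h
  thickness = volume rate / (speed * 60 * width), i.e.
  thickness = throughput / (60 * speed * width * density) * 1000
  thickness = 37200 / (60 * 15.5 * 3.2 * 2500) * 1000 = 5.0 mm

5.0 mm


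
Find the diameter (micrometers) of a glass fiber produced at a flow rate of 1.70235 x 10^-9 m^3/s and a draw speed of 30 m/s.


Cross-sectional area from continuity:
  A = Q / v = 1.70235 x 10^-9 / 30 = 5.6745 x 10^-11 m^2
Diameter from circular cross-section:
  d = sqrt(4A / pi) * 10^6 (m -> um)
  d = sqrt(4 * 5.6745 x 10^-11 / pi) * 10^6 = 8.5 um

8.5 um


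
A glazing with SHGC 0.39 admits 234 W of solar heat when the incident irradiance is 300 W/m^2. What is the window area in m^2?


Rearrange Q = Area * SHGC * Irradiance:
  Area = Q / (SHGC * Irradiance)
  Area = 234 / (0.39 * 300) = 2.0 m^2

2.0 m^2


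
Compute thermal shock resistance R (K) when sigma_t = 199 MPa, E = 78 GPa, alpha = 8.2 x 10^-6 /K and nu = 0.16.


Thermal shock resistance: R = sigma * (1 - nu) / (E * alpha)
  Numerator = 199 * (1 - 0.16) = 167.16
  Denominator = 78 * 1000 * (8.2 x 10^-6) = 0.6396
  R = 167.16 / 0.6396 = 261.4 K

261.4 K


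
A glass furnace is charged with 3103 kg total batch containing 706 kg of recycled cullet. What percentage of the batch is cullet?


Cullet ratio = (cullet mass / total batch mass) * 100
  Ratio = 706 / 3103 * 100 = 22.75%

22.75%


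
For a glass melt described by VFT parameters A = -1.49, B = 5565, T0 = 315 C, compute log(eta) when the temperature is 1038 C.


VFT equation: log(eta) = A + B / (T - T0)
  T - T0 = 1038 - 315 = 723
  B / (T - T0) = 5565 / 723 = 7.697
  log(eta) = -1.49 + 7.697 = 6.207

6.207


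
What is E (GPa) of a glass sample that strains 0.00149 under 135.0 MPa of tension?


Young's modulus: E = stress / strain
  E = 135.0 MPa / 0.00149 = 90604.03 MPa
Convert to GPa: 90604.03 / 1000 = 90.6 GPa

90.6 GPa


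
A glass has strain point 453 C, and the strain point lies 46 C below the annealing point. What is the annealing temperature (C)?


T_anneal = T_strain + gap:
  T_anneal = 453 + 46 = 499 C

499 C


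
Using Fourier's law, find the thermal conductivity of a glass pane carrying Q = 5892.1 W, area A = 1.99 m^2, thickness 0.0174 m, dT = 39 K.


Fourier's law rearranged: k = Q * t / (A * dT)
  Numerator = 5892.1 * 0.0174 = 102.52254
  Denominator = 1.99 * 39 = 77.61
  k = 102.52254 / 77.61 = 1.321 W/mK

1.321 W/mK


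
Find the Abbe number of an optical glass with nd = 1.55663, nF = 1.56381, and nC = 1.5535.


Abbe number formula: Vd = (nd - 1) / (nF - nC)
  nd - 1 = 1.55663 - 1 = 0.55663
  nF - nC = 1.56381 - 1.5535 = 0.01031
  Vd = 0.55663 / 0.01031 = 53.99

53.99


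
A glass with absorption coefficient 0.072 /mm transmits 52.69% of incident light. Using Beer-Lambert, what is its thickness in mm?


Rearrange T = exp(-alpha * thickness):
  thickness = -ln(T) / alpha
  T = 52.69/100 = 0.5269
  ln(T) = -0.64074
  -ln(T) = 0.64074
  thickness = 0.64074 / 0.072 = 8.9 mm

8.9 mm


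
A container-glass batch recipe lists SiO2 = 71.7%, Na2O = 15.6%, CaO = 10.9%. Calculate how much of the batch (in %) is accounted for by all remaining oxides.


Sum the three major oxides:
  SiO2 + Na2O + CaO = 71.7 + 15.6 + 10.9 = 98.2%
Subtract from 100%:
  Others = 100 - 98.2 = 1.8%

1.8%


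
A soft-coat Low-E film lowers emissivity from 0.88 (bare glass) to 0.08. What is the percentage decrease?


Percentage reduction = (1 - coated/uncoated) * 100
  Ratio = 0.08 / 0.88 = 0.0909
  Reduction = (1 - 0.0909) * 100 = 90.9%

90.9%


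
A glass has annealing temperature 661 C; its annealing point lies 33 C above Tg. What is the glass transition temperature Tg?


Rearrange T_anneal = Tg + offset for Tg:
  Tg = T_anneal - offset = 661 - 33 = 628 C

628 C


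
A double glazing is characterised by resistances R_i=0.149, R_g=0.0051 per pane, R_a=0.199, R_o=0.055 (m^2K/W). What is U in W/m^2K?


Total thermal resistance (series):
  R_total = R_in + R_glass + R_air + R_glass + R_out
  R_total = 0.149 + 0.0051 + 0.199 + 0.0051 + 0.055 = 0.4132 m^2K/W
U-value = 1 / R_total = 1 / 0.4132 = 2.42 W/m^2K

2.42 W/m^2K


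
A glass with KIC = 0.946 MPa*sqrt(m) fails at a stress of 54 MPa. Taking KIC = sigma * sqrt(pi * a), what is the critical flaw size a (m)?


Rearrange KIC = sigma * sqrt(pi * a):
  sqrt(pi * a) = KIC / sigma
  sqrt(pi * a) = 0.946 / 54 = 0.017519
  a = (KIC / sigma)^2 / pi
  a = 0.017519^2 / pi = 0.0000977 m

0.0000977 m


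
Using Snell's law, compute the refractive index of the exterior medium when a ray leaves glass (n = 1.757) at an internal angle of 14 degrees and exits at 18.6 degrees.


Apply Snell's law: n1 * sin(theta1) = n2 * sin(theta2)
  n2 = n1 * sin(theta1) / sin(theta2)
  sin(14) = 0.241922
  sin(18.6) = 0.318959
  n2 = 1.757 * 0.241922 / 0.318959 = 1.3326

1.3326


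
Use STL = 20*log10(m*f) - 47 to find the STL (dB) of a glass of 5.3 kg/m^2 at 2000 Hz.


Mass law: STL = 20 * log10(m * f) - 47
  m * f = 5.3 * 2000 = 10600
  log10(10600) = 4.02531
  STL = 20 * 4.02531 - 47 = 80.5062 - 47 = 33.5 dB

33.5 dB


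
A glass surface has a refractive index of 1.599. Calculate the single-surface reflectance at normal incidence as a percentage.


Fresnel reflectance at normal incidence:
  R = ((n - 1)/(n + 1))^2
  (n - 1)/(n + 1) = (1.599 - 1)/(1.599 + 1) = 0.230473
  R = 0.230473^2 = 0.0531178
  R(%) = 0.0531178 * 100 = 5.312%

5.312%


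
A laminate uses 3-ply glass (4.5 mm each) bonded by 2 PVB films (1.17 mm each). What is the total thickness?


Total thickness = glass contribution + PVB contribution
  Glass: 3 * 4.5 = 13.5 mm
  PVB: 2 * 1.17 = 2.34 mm
  Total = 13.5 + 2.34 = 15.84 mm

15.84 mm


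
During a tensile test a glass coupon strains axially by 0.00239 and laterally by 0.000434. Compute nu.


Poisson's ratio: nu = lateral strain / axial strain
  nu = 0.000434 / 0.00239 = 0.1816

0.1816


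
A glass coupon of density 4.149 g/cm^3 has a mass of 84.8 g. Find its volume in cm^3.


Rearrange rho = m / V:
  V = m / rho
  V = 84.8 / 4.149 = 20.439 cm^3

20.439 cm^3


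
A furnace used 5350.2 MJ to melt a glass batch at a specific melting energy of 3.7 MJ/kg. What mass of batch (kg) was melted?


Rearrange E = m * s for m:
  m = E / s
  m = 5350.2 / 3.7 = 1446.0 kg

1446.0 kg


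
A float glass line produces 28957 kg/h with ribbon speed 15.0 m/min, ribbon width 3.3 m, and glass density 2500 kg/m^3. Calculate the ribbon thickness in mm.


Ribbon cross-section from mass balance:
  Volume rate = throughput / density = 28957 / 2500 = 11.5828 m^3/h
  thickness = volume rate / (speed * 60 * width), i.e.
  thickness = throughput / (60 * speed * width * density) * 1000
  thickness = 28957 / (60 * 15.0 * 3.3 * 2500) * 1000 = 3.9 mm

3.9 mm


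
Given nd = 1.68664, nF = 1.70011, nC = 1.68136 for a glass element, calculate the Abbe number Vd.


Abbe number formula: Vd = (nd - 1) / (nF - nC)
  nd - 1 = 1.68664 - 1 = 0.68664
  nF - nC = 1.70011 - 1.68136 = 0.01875
  Vd = 0.68664 / 0.01875 = 36.62

36.62


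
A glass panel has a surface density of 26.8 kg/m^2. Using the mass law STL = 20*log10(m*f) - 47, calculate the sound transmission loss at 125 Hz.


Mass law: STL = 20 * log10(m * f) - 47
  m * f = 26.8 * 125 = 3350
  log10(3350) = 3.52504
  STL = 20 * 3.52504 - 47 = 70.5008 - 47 = 23.5 dB

23.5 dB


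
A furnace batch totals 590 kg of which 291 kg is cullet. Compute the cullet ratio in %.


Cullet ratio = (cullet mass / total batch mass) * 100
  Ratio = 291 / 590 * 100 = 49.32%

49.32%


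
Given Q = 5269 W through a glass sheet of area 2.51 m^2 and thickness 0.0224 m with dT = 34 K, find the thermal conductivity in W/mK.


Fourier's law rearranged: k = Q * t / (A * dT)
  Numerator = 5269 * 0.0224 = 118.0256
  Denominator = 2.51 * 34 = 85.34
  k = 118.0256 / 85.34 = 1.383 W/mK

1.383 W/mK


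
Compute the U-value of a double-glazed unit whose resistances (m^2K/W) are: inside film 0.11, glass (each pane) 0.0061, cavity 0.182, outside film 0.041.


Total thermal resistance (series):
  R_total = R_in + R_glass + R_air + R_glass + R_out
  R_total = 0.11 + 0.0061 + 0.182 + 0.0061 + 0.041 = 0.3452 m^2K/W
U-value = 1 / R_total = 1 / 0.3452 = 2.897 W/m^2K

2.897 W/m^2K


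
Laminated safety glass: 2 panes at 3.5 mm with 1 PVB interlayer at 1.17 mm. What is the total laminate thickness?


Total thickness = glass contribution + PVB contribution
  Glass: 2 * 3.5 = 7.0 mm
  PVB: 1 * 1.17 = 1.17 mm
  Total = 7.0 + 1.17 = 8.17 mm

8.17 mm


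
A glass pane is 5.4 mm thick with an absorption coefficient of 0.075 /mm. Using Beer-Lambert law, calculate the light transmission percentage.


Beer-Lambert law: T = exp(-alpha * thickness)
  exponent = -0.075 * 5.4 = -0.405
  T = exp(-0.405) = 0.667
  Percentage = 0.667 * 100 = 66.7%

66.7%


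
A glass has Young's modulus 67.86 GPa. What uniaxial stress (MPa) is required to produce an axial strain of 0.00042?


Rearrange E = sigma / epsilon:
  sigma = E * epsilon
  E (MPa) = 67.86 * 1000 = 67860
  sigma = 67860 * 0.00042 = 28.5 MPa

28.5 MPa


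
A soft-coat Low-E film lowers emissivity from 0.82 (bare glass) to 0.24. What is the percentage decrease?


Percentage reduction = (1 - coated/uncoated) * 100
  Ratio = 0.24 / 0.82 = 0.2927
  Reduction = (1 - 0.2927) * 100 = 70.7%

70.7%


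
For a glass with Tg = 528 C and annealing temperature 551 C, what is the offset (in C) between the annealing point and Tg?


Offset = T_anneal - Tg:
  offset = 551 - 528 = 23 C

23 C


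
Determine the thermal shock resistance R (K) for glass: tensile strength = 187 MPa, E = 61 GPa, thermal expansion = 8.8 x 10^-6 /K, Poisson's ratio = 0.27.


Thermal shock resistance: R = sigma * (1 - nu) / (E * alpha)
  Numerator = 187 * (1 - 0.27) = 136.51
  Denominator = 61 * 1000 * (8.8 x 10^-6) = 0.5368
  R = 136.51 / 0.5368 = 254.3 K

254.3 K


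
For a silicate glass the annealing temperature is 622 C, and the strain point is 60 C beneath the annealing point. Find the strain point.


Strain point = annealing point - difference:
  T_strain = 622 - 60 = 562 C

562 C


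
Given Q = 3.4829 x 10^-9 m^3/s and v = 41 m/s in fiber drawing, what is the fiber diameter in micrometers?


Cross-sectional area from continuity:
  A = Q / v = 3.4829 x 10^-9 / 41 = 8.494878 x 10^-11 m^2
Diameter from circular cross-section:
  d = sqrt(4A / pi) * 10^6 (m -> um)
  d = sqrt(4 * 8.494878 x 10^-11 / pi) * 10^6 = 10.4 um

10.4 um


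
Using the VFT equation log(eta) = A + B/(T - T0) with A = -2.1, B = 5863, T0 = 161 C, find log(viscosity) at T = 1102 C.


VFT equation: log(eta) = A + B / (T - T0)
  T - T0 = 1102 - 161 = 941
  B / (T - T0) = 5863 / 941 = 6.231
  log(eta) = -2.1 + 6.231 = 4.131

4.131


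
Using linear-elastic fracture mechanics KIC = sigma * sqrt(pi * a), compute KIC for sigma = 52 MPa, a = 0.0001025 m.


Fracture toughness: KIC = sigma * sqrt(pi * a)
  pi * a = pi * 0.0001025 = 0.000322013
  sqrt(pi * a) = 0.017945
  KIC = 52 * 0.017945 = 0.933 MPa*sqrt(m)

0.933 MPa*sqrt(m)


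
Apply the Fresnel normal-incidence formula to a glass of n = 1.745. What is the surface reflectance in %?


Fresnel reflectance at normal incidence:
  R = ((n - 1)/(n + 1))^2
  (n - 1)/(n + 1) = (1.745 - 1)/(1.745 + 1) = 0.271403
  R = 0.271403^2 = 0.0736596
  R(%) = 0.0736596 * 100 = 7.366%

7.366%


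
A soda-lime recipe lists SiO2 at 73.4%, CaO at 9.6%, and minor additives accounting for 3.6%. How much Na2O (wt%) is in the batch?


Pieces sum to 100%:
  Na2O = 100 - (SiO2 + CaO + others)
  Na2O = 100 - (73.4 + 9.6 + 3.6) = 13.4%

13.4%


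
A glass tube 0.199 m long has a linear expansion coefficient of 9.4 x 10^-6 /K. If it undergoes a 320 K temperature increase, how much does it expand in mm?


Thermal expansion formula: dL = alpha * L0 * dT
  dL = (9.4 x 10^-6) * 0.199 * 320 = 0.00059859 m
Convert to mm: 0.00059859 * 1000 = 0.5986 mm

0.5986 mm


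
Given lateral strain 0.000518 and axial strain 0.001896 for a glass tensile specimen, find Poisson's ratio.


Poisson's ratio: nu = lateral strain / axial strain
  nu = 0.000518 / 0.001896 = 0.2732

0.2732


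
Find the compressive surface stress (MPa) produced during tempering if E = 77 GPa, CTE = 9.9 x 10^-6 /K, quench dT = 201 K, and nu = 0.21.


Tempering stress: sigma = E * alpha * dT / (1 - nu)
  E (MPa) = 77 * 1000 = 77000
  Numerator = 77000 * (9.9 x 10^-6) * 201 = 153.2223
  Denominator = 1 - 0.21 = 0.79
  sigma = 153.2223 / 0.79 = 194.0 MPa

194.0 MPa


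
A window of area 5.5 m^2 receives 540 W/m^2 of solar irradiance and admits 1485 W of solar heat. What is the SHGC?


Rearrange Q = Area * SHGC * Irradiance:
  SHGC = Q / (Area * Irradiance)
  SHGC = 1485 / (5.5 * 540) = 0.5

0.5


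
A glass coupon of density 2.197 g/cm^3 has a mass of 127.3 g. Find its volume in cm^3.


Rearrange rho = m / V:
  V = m / rho
  V = 127.3 / 2.197 = 57.943 cm^3

57.943 cm^3


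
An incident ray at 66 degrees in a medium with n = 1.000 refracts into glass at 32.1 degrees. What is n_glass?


Apply Snell's law: n1 * sin(theta1) = n2 * sin(theta2)
  n2 = n1 * sin(theta1) / sin(theta2)
  sin(66) = 0.913545
  sin(32.1) = 0.531399
  n2 = 1.000 * 0.913545 / 0.531399 = 1.7191

1.7191


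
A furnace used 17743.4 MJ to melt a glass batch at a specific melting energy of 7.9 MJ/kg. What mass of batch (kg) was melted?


Rearrange E = m * s for m:
  m = E / s
  m = 17743.4 / 7.9 = 2246.0 kg

2246.0 kg


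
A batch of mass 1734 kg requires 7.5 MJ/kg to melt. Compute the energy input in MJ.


Total energy = mass * specific energy
  E = 1734 * 7.5 = 13005 MJ

13005 MJ


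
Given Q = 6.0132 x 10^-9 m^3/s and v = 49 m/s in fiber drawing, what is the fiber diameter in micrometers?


Cross-sectional area from continuity:
  A = Q / v = 6.0132 x 10^-9 / 49 = 1.227184 x 10^-10 m^2
Diameter from circular cross-section:
  d = sqrt(4A / pi) * 10^6 (m -> um)
  d = sqrt(4 * 1.227184 x 10^-10 / pi) * 10^6 = 12.5 um

12.5 um


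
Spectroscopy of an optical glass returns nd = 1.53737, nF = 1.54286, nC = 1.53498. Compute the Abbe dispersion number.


Abbe number formula: Vd = (nd - 1) / (nF - nC)
  nd - 1 = 1.53737 - 1 = 0.53737
  nF - nC = 1.54286 - 1.53498 = 0.00788
  Vd = 0.53737 / 0.00788 = 68.19

68.19


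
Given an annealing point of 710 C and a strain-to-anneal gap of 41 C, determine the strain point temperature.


Strain point = annealing point - difference:
  T_strain = 710 - 41 = 669 C

669 C


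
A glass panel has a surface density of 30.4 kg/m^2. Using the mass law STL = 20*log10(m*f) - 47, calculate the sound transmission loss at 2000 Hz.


Mass law: STL = 20 * log10(m * f) - 47
  m * f = 30.4 * 2000 = 60800
  log10(60800) = 4.7839
  STL = 20 * 4.7839 - 47 = 95.678 - 47 = 48.7 dB

48.7 dB


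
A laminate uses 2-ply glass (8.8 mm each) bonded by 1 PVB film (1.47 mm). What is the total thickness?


Total thickness = glass contribution + PVB contribution
  Glass: 2 * 8.8 = 17.6 mm
  PVB: 1 * 1.47 = 1.47 mm
  Total = 17.6 + 1.47 = 19.07 mm

19.07 mm


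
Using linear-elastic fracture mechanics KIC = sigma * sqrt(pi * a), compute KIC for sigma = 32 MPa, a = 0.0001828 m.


Fracture toughness: KIC = sigma * sqrt(pi * a)
  pi * a = pi * 0.0001828 = 0.000574283
  sqrt(pi * a) = 0.023964
  KIC = 32 * 0.023964 = 0.767 MPa*sqrt(m)

0.767 MPa*sqrt(m)


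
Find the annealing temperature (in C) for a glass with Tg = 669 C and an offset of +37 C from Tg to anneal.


The annealing temperature is Tg plus the offset:
  T_anneal = 669 + 37 = 706 C

706 C


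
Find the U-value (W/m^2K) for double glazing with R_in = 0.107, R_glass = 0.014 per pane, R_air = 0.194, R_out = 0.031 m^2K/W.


Total thermal resistance (series):
  R_total = R_in + R_glass + R_air + R_glass + R_out
  R_total = 0.107 + 0.014 + 0.194 + 0.014 + 0.031 = 0.36 m^2K/W
U-value = 1 / R_total = 1 / 0.36 = 2.778 W/m^2K

2.778 W/m^2K


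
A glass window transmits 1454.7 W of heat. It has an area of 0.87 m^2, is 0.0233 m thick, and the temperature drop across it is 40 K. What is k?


Fourier's law rearranged: k = Q * t / (A * dT)
  Numerator = 1454.7 * 0.0233 = 33.89451
  Denominator = 0.87 * 40 = 34.8
  k = 33.89451 / 34.8 = 0.974 W/mK

0.974 W/mK


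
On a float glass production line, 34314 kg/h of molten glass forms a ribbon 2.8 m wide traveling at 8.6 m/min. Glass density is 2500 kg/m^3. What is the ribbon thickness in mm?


Ribbon cross-section from mass balance:
  Volume rate = throughput / density = 34314 / 2500 = 13.7256 m^3/h
  thickness = volume rate / (speed * 60 * width), i.e.
  thickness = throughput / (60 * speed * width * density) * 1000
  thickness = 34314 / (60 * 8.6 * 2.8 * 2500) * 1000 = 9.5 mm

9.5 mm


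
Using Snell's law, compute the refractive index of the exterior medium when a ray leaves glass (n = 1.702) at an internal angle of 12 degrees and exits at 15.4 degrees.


Apply Snell's law: n1 * sin(theta1) = n2 * sin(theta2)
  n2 = n1 * sin(theta1) / sin(theta2)
  sin(12) = 0.207912
  sin(15.4) = 0.265556
  n2 = 1.702 * 0.207912 / 0.265556 = 1.3325

1.3325


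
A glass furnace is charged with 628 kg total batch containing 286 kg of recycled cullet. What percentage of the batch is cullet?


Cullet ratio = (cullet mass / total batch mass) * 100
  Ratio = 286 / 628 * 100 = 45.54%

45.54%


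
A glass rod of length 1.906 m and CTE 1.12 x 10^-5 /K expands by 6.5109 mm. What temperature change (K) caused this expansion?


Rearrange dL = alpha * L0 * dT for dT:
  dT = dL / (alpha * L0)
  dL (m) = 6.5109 / 1000 = 0.0065109
  dT = 0.0065109 / ((1.12 x 10^-5) * 1.906) = 305.0 K

305.0 K


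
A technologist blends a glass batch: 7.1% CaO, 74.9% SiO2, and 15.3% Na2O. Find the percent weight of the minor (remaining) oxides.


Sum the three major oxides:
  SiO2 + Na2O + CaO = 74.9 + 15.3 + 7.1 = 97.3%
Subtract from 100%:
  Others = 100 - 97.3 = 2.7%

2.7%


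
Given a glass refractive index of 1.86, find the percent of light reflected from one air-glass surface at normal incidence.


Fresnel reflectance at normal incidence:
  R = ((n - 1)/(n + 1))^2
  (n - 1)/(n + 1) = (1.86 - 1)/(1.86 + 1) = 0.300699
  R = 0.300699^2 = 0.0904199
  R(%) = 0.0904199 * 100 = 9.042%

9.042%


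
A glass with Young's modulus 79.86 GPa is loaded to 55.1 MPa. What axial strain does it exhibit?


Rearrange E = sigma / epsilon:
  epsilon = sigma / E
  E (MPa) = 79.86 * 1000 = 79860
  epsilon = 55.1 / 79860 = 0.00069

0.00069


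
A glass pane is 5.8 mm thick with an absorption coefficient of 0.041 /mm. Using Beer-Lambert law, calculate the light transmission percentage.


Beer-Lambert law: T = exp(-alpha * thickness)
  exponent = -0.041 * 5.8 = -0.2378
  T = exp(-0.2378) = 0.7884
  Percentage = 0.7884 * 100 = 78.84%

78.84%


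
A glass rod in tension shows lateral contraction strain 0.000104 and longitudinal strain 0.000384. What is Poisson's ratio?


Poisson's ratio: nu = lateral strain / axial strain
  nu = 0.000104 / 0.000384 = 0.2708

0.2708


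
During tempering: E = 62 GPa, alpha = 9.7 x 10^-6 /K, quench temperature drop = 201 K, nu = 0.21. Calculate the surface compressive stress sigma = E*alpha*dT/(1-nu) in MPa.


Tempering stress: sigma = E * alpha * dT / (1 - nu)
  E (MPa) = 62 * 1000 = 62000
  Numerator = 62000 * (9.7 x 10^-6) * 201 = 120.8814
  Denominator = 1 - 0.21 = 0.79
  sigma = 120.8814 / 0.79 = 153.0 MPa

153.0 MPa


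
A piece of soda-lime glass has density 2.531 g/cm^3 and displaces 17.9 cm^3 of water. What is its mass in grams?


Rearrange rho = m / V:
  m = rho * V
  m = 2.531 * 17.9 = 45.305 g

45.305 g


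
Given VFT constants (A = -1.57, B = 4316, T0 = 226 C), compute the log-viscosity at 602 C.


VFT equation: log(eta) = A + B / (T - T0)
  T - T0 = 602 - 226 = 376
  B / (T - T0) = 4316 / 376 = 11.479
  log(eta) = -1.57 + 11.479 = 9.909

9.909


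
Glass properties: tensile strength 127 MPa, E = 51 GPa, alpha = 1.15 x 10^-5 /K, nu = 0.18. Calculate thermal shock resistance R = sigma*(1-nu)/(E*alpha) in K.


Thermal shock resistance: R = sigma * (1 - nu) / (E * alpha)
  Numerator = 127 * (1 - 0.18) = 104.14
  Denominator = 51 * 1000 * (1.15 x 10^-5) = 0.5865
  R = 104.14 / 0.5865 = 177.6 K

177.6 K


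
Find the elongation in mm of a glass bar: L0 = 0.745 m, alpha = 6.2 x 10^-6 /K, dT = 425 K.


Thermal expansion formula: dL = alpha * L0 * dT
  dL = (6.2 x 10^-6) * 0.745 * 425 = 0.00196307 m
Convert to mm: 0.00196307 * 1000 = 1.9631 mm

1.9631 mm


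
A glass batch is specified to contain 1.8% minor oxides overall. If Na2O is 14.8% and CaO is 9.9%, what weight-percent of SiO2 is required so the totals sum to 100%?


Known pieces sum to 100%:
  SiO2 = 100 - (others + Na2O + CaO)
  SiO2 = 100 - (1.8 + 14.8 + 9.9) = 73.5%

73.5%


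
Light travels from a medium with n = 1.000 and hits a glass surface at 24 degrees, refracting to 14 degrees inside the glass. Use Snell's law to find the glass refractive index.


Apply Snell's law: n1 * sin(theta1) = n2 * sin(theta2)
  n2 = n1 * sin(theta1) / sin(theta2)
  sin(24) = 0.406737
  sin(14) = 0.241922
  n2 = 1.000 * 0.406737 / 0.241922 = 1.6813

1.6813


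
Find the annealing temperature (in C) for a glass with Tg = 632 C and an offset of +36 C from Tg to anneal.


The annealing temperature is Tg plus the offset:
  T_anneal = 632 + 36 = 668 C

668 C


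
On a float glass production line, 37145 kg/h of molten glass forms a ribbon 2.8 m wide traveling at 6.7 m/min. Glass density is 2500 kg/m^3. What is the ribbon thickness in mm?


Ribbon cross-section from mass balance:
  Volume rate = throughput / density = 37145 / 2500 = 14.858 m^3/h
  thickness = volume rate / (speed * 60 * width), i.e.
  thickness = throughput / (60 * speed * width * density) * 1000
  thickness = 37145 / (60 * 6.7 * 2.8 * 2500) * 1000 = 13.2 mm

13.2 mm


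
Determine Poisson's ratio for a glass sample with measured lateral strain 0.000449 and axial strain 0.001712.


Poisson's ratio: nu = lateral strain / axial strain
  nu = 0.000449 / 0.001712 = 0.2623

0.2623


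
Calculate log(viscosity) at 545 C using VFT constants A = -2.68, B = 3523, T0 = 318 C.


VFT equation: log(eta) = A + B / (T - T0)
  T - T0 = 545 - 318 = 227
  B / (T - T0) = 3523 / 227 = 15.52
  log(eta) = -2.68 + 15.52 = 12.84

12.84


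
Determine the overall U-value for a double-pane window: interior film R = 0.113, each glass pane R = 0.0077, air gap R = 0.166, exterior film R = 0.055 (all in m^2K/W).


Total thermal resistance (series):
  R_total = R_in + R_glass + R_air + R_glass + R_out
  R_total = 0.113 + 0.0077 + 0.166 + 0.0077 + 0.055 = 0.3494 m^2K/W
U-value = 1 / R_total = 1 / 0.3494 = 2.862 W/m^2K

2.862 W/m^2K


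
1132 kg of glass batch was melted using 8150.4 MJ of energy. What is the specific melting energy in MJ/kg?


Rearrange E = m * s for s:
  s = E / m
  s = 8150.4 / 1132 = 7.2 MJ/kg

7.2 MJ/kg


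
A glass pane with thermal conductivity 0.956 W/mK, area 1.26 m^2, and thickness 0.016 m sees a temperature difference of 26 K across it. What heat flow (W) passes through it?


Fourier's law: Q = k * A * dT / t
  Q = 0.956 * 1.26 * 26 / 0.016
  Q = 31.31856 / 0.016 = 1957.4 W

1957.4 W


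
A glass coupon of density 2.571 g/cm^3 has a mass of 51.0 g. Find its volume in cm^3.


Rearrange rho = m / V:
  V = m / rho
  V = 51.0 / 2.571 = 19.837 cm^3

19.837 cm^3


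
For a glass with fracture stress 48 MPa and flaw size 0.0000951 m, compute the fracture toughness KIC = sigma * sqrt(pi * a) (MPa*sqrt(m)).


Fracture toughness: KIC = sigma * sqrt(pi * a)
  pi * a = pi * 0.0000951 = 0.000298765
  sqrt(pi * a) = 0.017285
  KIC = 48 * 0.017285 = 0.83 MPa*sqrt(m)

0.83 MPa*sqrt(m)


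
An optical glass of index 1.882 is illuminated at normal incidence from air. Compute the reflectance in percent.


Fresnel reflectance at normal incidence:
  R = ((n - 1)/(n + 1))^2
  (n - 1)/(n + 1) = (1.882 - 1)/(1.882 + 1) = 0.306037
  R = 0.306037^2 = 0.0936586
  R(%) = 0.0936586 * 100 = 9.366%

9.366%


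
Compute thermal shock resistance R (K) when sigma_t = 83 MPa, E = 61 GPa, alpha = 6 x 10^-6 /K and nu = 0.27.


Thermal shock resistance: R = sigma * (1 - nu) / (E * alpha)
  Numerator = 83 * (1 - 0.27) = 60.59
  Denominator = 61 * 1000 * (6 x 10^-6) = 0.366
  R = 60.59 / 0.366 = 165.5 K

165.5 K


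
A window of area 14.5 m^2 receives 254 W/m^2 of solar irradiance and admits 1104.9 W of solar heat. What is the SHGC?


Rearrange Q = Area * SHGC * Irradiance:
  SHGC = Q / (Area * Irradiance)
  SHGC = 1104.9 / (14.5 * 254) = 0.3

0.3


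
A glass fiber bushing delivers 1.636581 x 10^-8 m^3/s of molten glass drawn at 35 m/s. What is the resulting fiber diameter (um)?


Cross-sectional area from continuity:
  A = Q / v = 1.636581 x 10^-8 / 35 = 4.675946 x 10^-10 m^2
Diameter from circular cross-section:
  d = sqrt(4A / pi) * 10^6 (m -> um)
  d = sqrt(4 * 4.675946 x 10^-10 / pi) * 10^6 = 24.4 um

24.4 um


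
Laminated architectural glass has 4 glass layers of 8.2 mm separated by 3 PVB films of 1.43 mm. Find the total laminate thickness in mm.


Total thickness = glass contribution + PVB contribution
  Glass: 4 * 8.2 = 32.8 mm
  PVB: 3 * 1.43 = 4.29 mm
  Total = 32.8 + 4.29 = 37.09 mm

37.09 mm


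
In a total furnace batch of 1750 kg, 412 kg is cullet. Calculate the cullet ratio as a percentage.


Cullet ratio = (cullet mass / total batch mass) * 100
  Ratio = 412 / 1750 * 100 = 23.54%

23.54%


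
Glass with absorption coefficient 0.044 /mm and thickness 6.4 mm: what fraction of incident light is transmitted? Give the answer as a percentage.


Beer-Lambert law: T = exp(-alpha * thickness)
  exponent = -0.044 * 6.4 = -0.2816
  T = exp(-0.2816) = 0.7546
  Percentage = 0.7546 * 100 = 75.46%

75.46%


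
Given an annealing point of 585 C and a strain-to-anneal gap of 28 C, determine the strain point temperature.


Strain point = annealing point - difference:
  T_strain = 585 - 28 = 557 C

557 C


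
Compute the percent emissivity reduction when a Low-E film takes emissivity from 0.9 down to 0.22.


Percentage reduction = (1 - coated/uncoated) * 100
  Ratio = 0.22 / 0.9 = 0.2444
  Reduction = (1 - 0.2444) * 100 = 75.6%

75.6%


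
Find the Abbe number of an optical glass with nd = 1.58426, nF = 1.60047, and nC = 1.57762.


Abbe number formula: Vd = (nd - 1) / (nF - nC)
  nd - 1 = 1.58426 - 1 = 0.58426
  nF - nC = 1.60047 - 1.57762 = 0.02285
  Vd = 0.58426 / 0.02285 = 25.57

25.57


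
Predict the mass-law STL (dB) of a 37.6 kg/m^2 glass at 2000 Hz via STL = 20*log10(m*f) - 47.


Mass law: STL = 20 * log10(m * f) - 47
  m * f = 37.6 * 2000 = 75200
  log10(75200) = 4.87622
  STL = 20 * 4.87622 - 47 = 97.5244 - 47 = 50.5 dB

50.5 dB


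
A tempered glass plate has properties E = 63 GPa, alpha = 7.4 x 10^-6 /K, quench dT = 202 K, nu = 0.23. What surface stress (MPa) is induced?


Tempering stress: sigma = E * alpha * dT / (1 - nu)
  E (MPa) = 63 * 1000 = 63000
  Numerator = 63000 * (7.4 x 10^-6) * 202 = 94.1724
  Denominator = 1 - 0.23 = 0.77
  sigma = 94.1724 / 0.77 = 122.3 MPa

122.3 MPa


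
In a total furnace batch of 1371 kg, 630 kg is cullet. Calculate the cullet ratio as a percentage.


Cullet ratio = (cullet mass / total batch mass) * 100
  Ratio = 630 / 1371 * 100 = 45.95%

45.95%


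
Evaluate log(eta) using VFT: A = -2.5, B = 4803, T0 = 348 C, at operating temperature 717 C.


VFT equation: log(eta) = A + B / (T - T0)
  T - T0 = 717 - 348 = 369
  B / (T - T0) = 4803 / 369 = 13.016
  log(eta) = -2.5 + 13.016 = 10.516

10.516


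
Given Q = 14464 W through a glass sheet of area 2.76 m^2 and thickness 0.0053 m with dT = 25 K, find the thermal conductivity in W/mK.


Fourier's law rearranged: k = Q * t / (A * dT)
  Numerator = 14464 * 0.0053 = 76.6592
  Denominator = 2.76 * 25 = 69.0
  k = 76.6592 / 69.0 = 1.111 W/mK

1.111 W/mK


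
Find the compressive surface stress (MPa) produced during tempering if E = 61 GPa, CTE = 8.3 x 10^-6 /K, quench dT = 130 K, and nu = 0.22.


Tempering stress: sigma = E * alpha * dT / (1 - nu)
  E (MPa) = 61 * 1000 = 61000
  Numerator = 61000 * (8.3 x 10^-6) * 130 = 65.819
  Denominator = 1 - 0.22 = 0.78
  sigma = 65.819 / 0.78 = 84.4 MPa

84.4 MPa


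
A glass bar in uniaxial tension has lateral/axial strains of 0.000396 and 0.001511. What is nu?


Poisson's ratio: nu = lateral strain / axial strain
  nu = 0.000396 / 0.001511 = 0.2621

0.2621


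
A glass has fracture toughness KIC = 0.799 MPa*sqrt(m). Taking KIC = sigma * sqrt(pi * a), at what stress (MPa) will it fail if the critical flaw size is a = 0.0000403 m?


Rearrange KIC = sigma * sqrt(pi * a):
  sigma = KIC / sqrt(pi * a)
  sqrt(pi * 0.0000403) = 0.011252
  sigma = 0.799 / 0.011252 = 71.01 MPa

71.01 MPa


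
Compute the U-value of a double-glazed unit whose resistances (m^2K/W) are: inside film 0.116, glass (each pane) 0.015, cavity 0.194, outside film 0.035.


Total thermal resistance (series):
  R_total = R_in + R_glass + R_air + R_glass + R_out
  R_total = 0.116 + 0.015 + 0.194 + 0.015 + 0.035 = 0.375 m^2K/W
U-value = 1 / R_total = 1 / 0.375 = 2.667 W/m^2K

2.667 W/m^2K


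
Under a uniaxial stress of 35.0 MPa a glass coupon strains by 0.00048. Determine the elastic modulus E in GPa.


Young's modulus: E = stress / strain
  E = 35.0 MPa / 0.00048 = 72916.67 MPa
Convert to GPa: 72916.67 / 1000 = 72.92 GPa

72.92 GPa


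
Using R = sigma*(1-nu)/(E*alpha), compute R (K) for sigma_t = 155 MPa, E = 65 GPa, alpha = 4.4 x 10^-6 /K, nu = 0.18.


Thermal shock resistance: R = sigma * (1 - nu) / (E * alpha)
  Numerator = 155 * (1 - 0.18) = 127.1
  Denominator = 65 * 1000 * (4.4 x 10^-6) = 0.286
  R = 127.1 / 0.286 = 444.4 K

444.4 K


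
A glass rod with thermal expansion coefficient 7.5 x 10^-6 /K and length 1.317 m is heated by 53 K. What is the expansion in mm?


Thermal expansion formula: dL = alpha * L0 * dT
  dL = (7.5 x 10^-6) * 1.317 * 53 = 0.00052351 m
Convert to mm: 0.00052351 * 1000 = 0.5235 mm

0.5235 mm


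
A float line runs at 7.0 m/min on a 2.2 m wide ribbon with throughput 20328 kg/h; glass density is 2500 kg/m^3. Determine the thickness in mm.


Ribbon cross-section from mass balance:
  Volume rate = throughput / density = 20328 / 2500 = 8.1312 m^3/h
  thickness = volume rate / (speed * 60 * width), i.e.
  thickness = throughput / (60 * speed * width * density) * 1000
  thickness = 20328 / (60 * 7.0 * 2.2 * 2500) * 1000 = 8.8 mm

8.8 mm


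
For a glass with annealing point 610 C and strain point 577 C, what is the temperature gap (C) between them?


Gap = T_anneal - T_strain:
  gap = 610 - 577 = 33 C

33 C


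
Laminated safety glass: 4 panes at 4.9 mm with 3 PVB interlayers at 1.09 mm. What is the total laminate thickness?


Total thickness = glass contribution + PVB contribution
  Glass: 4 * 4.9 = 19.6 mm
  PVB: 3 * 1.09 = 3.27 mm
  Total = 19.6 + 3.27 = 22.87 mm

22.87 mm


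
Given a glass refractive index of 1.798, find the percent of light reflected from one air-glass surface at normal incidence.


Fresnel reflectance at normal incidence:
  R = ((n - 1)/(n + 1))^2
  (n - 1)/(n + 1) = (1.798 - 1)/(1.798 + 1) = 0.285204
  R = 0.285204^2 = 0.0813413
  R(%) = 0.0813413 * 100 = 8.134%

8.134%


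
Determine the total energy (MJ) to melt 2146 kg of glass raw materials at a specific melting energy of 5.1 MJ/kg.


Total energy = mass * specific energy
  E = 2146 * 5.1 = 10944.6 MJ

10944.6 MJ


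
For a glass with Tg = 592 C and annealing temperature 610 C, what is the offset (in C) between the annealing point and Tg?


Offset = T_anneal - Tg:
  offset = 610 - 592 = 18 C

18 C


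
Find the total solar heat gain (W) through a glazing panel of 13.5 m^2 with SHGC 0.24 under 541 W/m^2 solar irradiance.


Solar heat gain: Q = Area * SHGC * Irradiance
  Q = 13.5 * 0.24 * 541 = 1752.8 W

1752.8 W


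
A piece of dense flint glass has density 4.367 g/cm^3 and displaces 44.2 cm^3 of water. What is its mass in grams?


Rearrange rho = m / V:
  m = rho * V
  m = 4.367 * 44.2 = 193.021 g

193.021 g
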